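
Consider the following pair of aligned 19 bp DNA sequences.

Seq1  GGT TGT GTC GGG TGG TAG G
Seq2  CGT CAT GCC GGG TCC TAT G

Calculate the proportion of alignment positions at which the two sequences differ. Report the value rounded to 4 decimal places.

Differing sites — 1:G/C; 4:T/C; 5:G/A; 8:T/C; 14:G/C; 15:G/C; 18:G/T.
There are 7 differences over 19 sites, so p = 7/19 = 0.3684.

0.3684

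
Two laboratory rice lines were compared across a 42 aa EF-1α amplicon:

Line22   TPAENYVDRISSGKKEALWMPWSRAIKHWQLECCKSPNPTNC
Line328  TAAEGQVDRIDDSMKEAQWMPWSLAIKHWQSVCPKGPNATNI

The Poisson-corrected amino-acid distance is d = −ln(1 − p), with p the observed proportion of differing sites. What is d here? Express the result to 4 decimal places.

The sequences differ at positions 2 (P/A), 5 (N/G), 6 (Y/Q), 11 (S/D), 12 (S/D), 13 (G/S), 14 (K/M), 18 (L/Q), 24 (R/L), 31 (L/S), 32 (E/V), 34 (C/P), 36 (S/G), 39 (P/A), 42 (C/I).
p = 15/42 = 0.357143.
d = −ln(1 − 0.357143) = −ln(0.642857) = 0.4418.

0.4418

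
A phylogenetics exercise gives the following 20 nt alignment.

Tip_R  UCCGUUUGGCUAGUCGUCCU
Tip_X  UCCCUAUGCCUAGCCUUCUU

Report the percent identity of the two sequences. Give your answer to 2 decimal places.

Mismatches occur at site 4 (G↔C), site 6 (U↔A), site 9 (G↔C), site 14 (U↔C), site 16 (G↔U), site 19 (C↔U).
14 of the 20 sites match, so the percent identity is 14/20 × 100 = 70.00%.

70.00%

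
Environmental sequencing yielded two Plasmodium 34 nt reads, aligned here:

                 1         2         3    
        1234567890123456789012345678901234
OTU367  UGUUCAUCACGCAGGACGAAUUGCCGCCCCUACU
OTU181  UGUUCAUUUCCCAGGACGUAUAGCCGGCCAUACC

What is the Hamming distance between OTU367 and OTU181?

The sequences differ at positions 8 (C/U), 9 (A/U), 11 (G/C), 19 (A/U), 22 (U/A), 27 (C/G), 30 (C/A), 34 (U/C).
That gives 8 mismatches out of 34 aligned sites, so the Hamming distance is 8.

8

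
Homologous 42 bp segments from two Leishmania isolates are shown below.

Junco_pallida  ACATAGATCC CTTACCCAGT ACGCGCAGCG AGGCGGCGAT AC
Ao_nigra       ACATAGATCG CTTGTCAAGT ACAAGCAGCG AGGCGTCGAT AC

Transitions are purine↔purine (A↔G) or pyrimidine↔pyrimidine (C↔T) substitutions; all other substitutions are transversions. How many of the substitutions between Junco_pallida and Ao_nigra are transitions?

3

The sequences differ at positions 10 (C/G, transversion), 14 (A/G, transition), 15 (C/T, transition), 17 (C/A, transversion), 23 (G/A, transition), 24 (C/A, transversion), 36 (G/T, transversion).
Of the 7 differences, 3 transitions and 4 transversions, so the answer is 3.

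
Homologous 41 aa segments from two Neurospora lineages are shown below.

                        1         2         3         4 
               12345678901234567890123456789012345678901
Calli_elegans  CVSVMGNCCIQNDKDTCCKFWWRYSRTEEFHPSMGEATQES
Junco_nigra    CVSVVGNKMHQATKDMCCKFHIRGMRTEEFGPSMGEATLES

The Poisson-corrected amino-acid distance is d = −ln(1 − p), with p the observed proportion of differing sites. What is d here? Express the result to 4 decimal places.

0.3814

Mismatches occur at site 5 (M/V), site 8 (C/K), site 9 (C/M), site 10 (I/H), site 12 (N/A), site 13 (D/T), site 16 (T/M), site 21 (W/H), site 22 (W/I), site 24 (Y/G), site 25 (S/M), site 31 (H/G), site 39 (Q/L).
p = 13/41 = 0.317073.
d = −ln(1 − 0.317073) = −ln(0.682927) = 0.3814.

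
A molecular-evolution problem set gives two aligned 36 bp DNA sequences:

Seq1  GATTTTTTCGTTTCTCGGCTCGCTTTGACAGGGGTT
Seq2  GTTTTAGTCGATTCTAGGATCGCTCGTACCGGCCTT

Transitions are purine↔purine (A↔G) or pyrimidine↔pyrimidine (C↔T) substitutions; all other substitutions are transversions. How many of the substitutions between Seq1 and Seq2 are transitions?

1

Differing sites — 2:A/T (Tv); 6:T/A (Tv); 7:T/G (Tv); 11:T/A (Tv); 16:C/A (Tv); 19:C/A (Tv); 25:T/C (Ti); 26:T/G (Tv); 27:G/T (Tv); 30:A/C (Tv); 33:G/C (Tv); 34:G/C (Tv).
Of the 12 differences, 1 transition and 11 transversions, so the answer is 1.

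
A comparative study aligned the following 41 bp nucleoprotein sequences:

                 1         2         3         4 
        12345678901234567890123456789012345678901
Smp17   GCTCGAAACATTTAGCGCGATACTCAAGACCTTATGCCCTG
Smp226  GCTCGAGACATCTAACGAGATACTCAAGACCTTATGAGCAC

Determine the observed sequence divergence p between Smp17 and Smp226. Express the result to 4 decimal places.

0.1951

Mismatches occur at site 7 (A→G), site 12 (T→C), site 15 (G→A), site 18 (C→A), site 37 (C→A), site 38 (C→G), site 40 (T→A), site 41 (G→C).
There are 8 differences over 41 sites, so p = 8/41 = 0.1951.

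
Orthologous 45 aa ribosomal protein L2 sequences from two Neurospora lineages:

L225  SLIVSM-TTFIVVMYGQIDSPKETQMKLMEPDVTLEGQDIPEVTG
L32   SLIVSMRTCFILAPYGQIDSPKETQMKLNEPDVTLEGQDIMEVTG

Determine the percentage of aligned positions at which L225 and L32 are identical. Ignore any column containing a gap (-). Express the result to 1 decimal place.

86.4%

Excluding the 1 gap column leaves 44 comparable sites.
The sequences differ at positions 9 (T/C), 12 (V/L), 13 (V/A), 14 (M/P), 29 (M/N), 41 (P/M).
38 of the 44 comparable sites match, so the percent identity is 38/44 × 100 = 86.4%.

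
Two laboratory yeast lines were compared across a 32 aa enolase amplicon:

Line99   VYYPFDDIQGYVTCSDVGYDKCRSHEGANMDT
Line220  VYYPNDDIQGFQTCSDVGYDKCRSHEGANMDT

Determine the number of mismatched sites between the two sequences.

Mismatches occur at site 5 (F/N), site 11 (Y/F), site 12 (V/Q).
That gives 3 mismatches out of 32 aligned sites, so the Hamming distance is 3.

3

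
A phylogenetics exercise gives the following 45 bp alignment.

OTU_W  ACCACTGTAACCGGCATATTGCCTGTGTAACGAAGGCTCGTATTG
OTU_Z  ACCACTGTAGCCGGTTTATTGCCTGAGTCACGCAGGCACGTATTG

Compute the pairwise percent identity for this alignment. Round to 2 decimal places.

The sequences differ at positions 10 (A/G), 15 (C/T), 16 (A/T), 26 (T/A), 29 (A/C), 33 (A/C), 38 (T/A).
38 of the 45 sites match, so the percent identity is 38/45 × 100 = 84.44%.

84.44%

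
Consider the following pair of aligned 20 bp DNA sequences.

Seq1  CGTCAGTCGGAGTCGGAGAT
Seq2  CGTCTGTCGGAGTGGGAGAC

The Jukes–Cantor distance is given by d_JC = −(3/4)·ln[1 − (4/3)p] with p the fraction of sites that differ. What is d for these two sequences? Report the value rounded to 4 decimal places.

0.1674

Mismatches occur at site 5 (A→T), site 14 (C→G), site 20 (T→C).
p = 3/20 = 0.150000.
d = −0.75 · ln(1 − (4/3)·0.150000) = −0.75 · ln(0.800000) = −0.75 · (-0.223144) = 0.1674.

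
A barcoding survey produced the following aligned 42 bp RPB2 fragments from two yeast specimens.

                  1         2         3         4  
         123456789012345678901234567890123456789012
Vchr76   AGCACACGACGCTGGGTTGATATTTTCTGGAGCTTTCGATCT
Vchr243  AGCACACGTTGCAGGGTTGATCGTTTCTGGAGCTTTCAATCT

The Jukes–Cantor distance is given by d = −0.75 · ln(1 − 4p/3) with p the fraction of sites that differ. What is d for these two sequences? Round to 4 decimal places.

0.1585

Differing sites — 9:A/T; 10:C/T; 13:T/A; 22:A/C; 23:T/G; 38:G/A.
p = 6/42 = 0.142857.
d = −0.75 · ln(1 − (4/3)·0.142857) = −0.75 · ln(0.809524) = −0.75 · (-0.211309) = 0.1585.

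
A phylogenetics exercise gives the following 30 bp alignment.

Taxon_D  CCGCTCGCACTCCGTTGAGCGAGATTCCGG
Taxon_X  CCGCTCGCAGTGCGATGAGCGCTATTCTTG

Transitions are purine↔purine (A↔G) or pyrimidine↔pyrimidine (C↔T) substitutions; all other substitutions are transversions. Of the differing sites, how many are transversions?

The sequences differ at positions 10 (C/G, transversion), 12 (C/G, transversion), 15 (T/A, transversion), 22 (A/C, transversion), 23 (G/T, transversion), 28 (C/T, transition), 29 (G/T, transversion).
Of the 7 differences, 1 transition and 6 transversions, so the answer is 6.

6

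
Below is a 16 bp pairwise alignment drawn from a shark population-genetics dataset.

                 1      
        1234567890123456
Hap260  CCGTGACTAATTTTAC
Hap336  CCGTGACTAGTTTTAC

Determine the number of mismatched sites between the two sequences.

1

The sequences differ at position 10 (A/G).
That gives 1 mismatch out of 16 aligned sites, so the Hamming distance is 1.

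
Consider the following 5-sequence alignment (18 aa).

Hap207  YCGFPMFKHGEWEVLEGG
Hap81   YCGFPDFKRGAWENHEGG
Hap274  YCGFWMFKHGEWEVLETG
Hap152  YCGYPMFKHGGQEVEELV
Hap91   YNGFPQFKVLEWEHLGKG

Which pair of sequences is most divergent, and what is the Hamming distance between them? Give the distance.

Pairwise Hamming distances:
  Hap207 vs Hap81: 5
  Hap207 vs Hap274: 2
  Hap207 vs Hap152: 6
  Hap207 vs Hap91: 7
  Hap81 vs Hap274: 7
  Hap81 vs Hap152: 9
  Hap81 vs Hap91: 9
  Hap274 vs Hap152: 7
  Hap274 vs Hap91: 8
  Hap152 vs Hap91: 12
The largest is 12, between Hap152 and Hap91.

12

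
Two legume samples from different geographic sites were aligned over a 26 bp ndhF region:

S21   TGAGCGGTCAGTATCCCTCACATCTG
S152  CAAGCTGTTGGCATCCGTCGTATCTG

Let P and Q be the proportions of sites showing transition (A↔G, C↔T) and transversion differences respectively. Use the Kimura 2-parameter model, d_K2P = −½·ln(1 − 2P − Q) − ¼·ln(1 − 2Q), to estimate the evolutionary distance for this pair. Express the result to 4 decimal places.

0.5195

The sequences differ at positions 1 (T/C, transition), 2 (G/A, transition), 6 (G/T, transversion), 9 (C/T, transition), 10 (A/G, transition), 12 (T/C, transition), 17 (C/G, transversion), 20 (A/G, transition), 21 (C/T, transition).
Of the 9 differences, 7 transitions and 2 transversions over 26 sites: P = 7/26 = 0.269231, Q = 2/26 = 0.076923.
d = −0.5·ln(0.384615) − 0.25·ln(0.846154) = −0.5·(-0.955512) − 0.25·(-0.167054) = 0.5195.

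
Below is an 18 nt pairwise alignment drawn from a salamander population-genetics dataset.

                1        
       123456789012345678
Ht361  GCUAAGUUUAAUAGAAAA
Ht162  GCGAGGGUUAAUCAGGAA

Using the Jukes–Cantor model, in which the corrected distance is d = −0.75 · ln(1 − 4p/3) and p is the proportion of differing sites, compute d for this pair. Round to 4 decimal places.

0.5482

Mismatches occur at site 3 (U→G), site 5 (A→G), site 7 (U→G), site 13 (A→C), site 14 (G→A), site 15 (A→G), site 16 (A→G).
p = 7/18 = 0.388889.
d = −0.75 · ln(1 − (4/3)·0.388889) = −0.75 · ln(0.481481) = −0.75 · (-0.730889) = 0.5482.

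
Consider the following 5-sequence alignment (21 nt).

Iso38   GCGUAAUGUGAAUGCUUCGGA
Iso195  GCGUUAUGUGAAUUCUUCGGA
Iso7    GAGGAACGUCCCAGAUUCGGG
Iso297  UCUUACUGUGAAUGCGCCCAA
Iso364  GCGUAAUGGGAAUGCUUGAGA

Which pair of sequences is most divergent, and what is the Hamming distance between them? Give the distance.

Pairwise Hamming distances:
  Iso38 vs Iso195: 2
  Iso38 vs Iso7: 9
  Iso38 vs Iso297: 7
  Iso38 vs Iso364: 3
  Iso195 vs Iso7: 11
  Iso195 vs Iso297: 9
  Iso195 vs Iso364: 5
  Iso7 vs Iso297: 16
  Iso7 vs Iso364: 12
  Iso297 vs Iso364: 9
The largest is 16, between Iso7 and Iso297.

16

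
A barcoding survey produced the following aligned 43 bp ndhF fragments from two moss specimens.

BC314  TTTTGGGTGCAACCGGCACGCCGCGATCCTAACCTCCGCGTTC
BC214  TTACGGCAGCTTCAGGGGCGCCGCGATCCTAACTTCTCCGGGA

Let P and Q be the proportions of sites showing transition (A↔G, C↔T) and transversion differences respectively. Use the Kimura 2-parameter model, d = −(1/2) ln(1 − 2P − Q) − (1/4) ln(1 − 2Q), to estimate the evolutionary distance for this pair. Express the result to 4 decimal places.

0.4707

Differing sites — 3:T/A (Tv); 4:T/C (Ti); 7:G/C (Tv); 8:T/A (Tv); 11:A/T (Tv); 12:A/T (Tv); 14:C/A (Tv); 17:C/G (Tv); 18:A/G (Ti); 34:C/T (Ti); 37:C/T (Ti); 38:G/C (Tv); 41:T/G (Tv); 42:T/G (Tv); 43:C/A (Tv).
Of the 15 differences, 4 transitions and 11 transversions over 43 sites: P = 4/43 = 0.093023, Q = 11/43 = 0.255814.
d = −0.5·ln(0.558140) − 0.25·ln(0.488372) = −0.5·(-0.583145) − 0.25·(-0.716678) = 0.4707.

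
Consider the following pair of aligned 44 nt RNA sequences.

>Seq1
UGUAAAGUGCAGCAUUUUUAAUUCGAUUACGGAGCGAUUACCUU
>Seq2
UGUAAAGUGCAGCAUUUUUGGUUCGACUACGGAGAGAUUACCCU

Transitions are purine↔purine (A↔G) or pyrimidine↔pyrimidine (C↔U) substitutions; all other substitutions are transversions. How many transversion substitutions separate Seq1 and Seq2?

Differing sites — 20:A/G (Ti); 21:A/G (Ti); 27:U/C (Ti); 35:C/A (Tv); 43:U/C (Ti).
Of the 5 differences, 4 transitions and 1 transversion, so the answer is 1.

1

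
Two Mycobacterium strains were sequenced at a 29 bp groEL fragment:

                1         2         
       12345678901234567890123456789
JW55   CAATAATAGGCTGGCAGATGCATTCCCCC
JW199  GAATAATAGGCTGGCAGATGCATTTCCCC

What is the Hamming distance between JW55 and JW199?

2

Mismatches occur at site 1 (C/G), site 25 (C/T).
That gives 2 mismatches out of 29 aligned sites, so the Hamming distance is 2.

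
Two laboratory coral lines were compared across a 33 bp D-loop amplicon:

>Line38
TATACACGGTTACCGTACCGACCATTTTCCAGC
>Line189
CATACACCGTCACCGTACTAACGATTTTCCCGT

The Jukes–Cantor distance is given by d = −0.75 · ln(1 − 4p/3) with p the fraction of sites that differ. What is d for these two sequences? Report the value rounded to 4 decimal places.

The sequences differ at positions 1 (T/C), 8 (G/C), 11 (T/C), 19 (C/T), 20 (G/A), 23 (C/G), 31 (A/C), 33 (C/T).
p = 8/33 = 0.242424.
d = −0.75 · ln(1 − (4/3)·0.242424) = −0.75 · ln(0.676768) = −0.75 · (-0.390427) = 0.2928.

0.2928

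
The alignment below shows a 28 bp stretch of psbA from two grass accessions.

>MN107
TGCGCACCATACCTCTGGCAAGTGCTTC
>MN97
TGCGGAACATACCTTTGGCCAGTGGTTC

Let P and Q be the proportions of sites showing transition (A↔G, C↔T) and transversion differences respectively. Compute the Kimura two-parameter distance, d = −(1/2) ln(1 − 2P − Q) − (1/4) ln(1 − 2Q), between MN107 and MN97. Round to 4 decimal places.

Differing sites — 5:C/G (Tv); 7:C/A (Tv); 15:C/T (Ti); 20:A/C (Tv); 25:C/G (Tv).
Of the 5 differences, 1 transition and 4 transversions over 28 sites: P = 1/28 = 0.035714, Q = 4/28 = 0.142857.
d = −0.5·ln(0.785715) − 0.25·ln(0.714286) = −0.5·(-0.241161) − 0.25·(-0.336472) = 0.2047.

0.2047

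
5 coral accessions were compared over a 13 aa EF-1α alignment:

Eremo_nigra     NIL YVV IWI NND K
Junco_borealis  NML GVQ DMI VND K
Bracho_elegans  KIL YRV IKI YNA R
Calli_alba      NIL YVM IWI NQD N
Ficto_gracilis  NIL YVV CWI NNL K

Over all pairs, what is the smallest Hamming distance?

2

Pairwise Hamming distances:
  Eremo_nigra vs Junco_borealis: 6
  Eremo_nigra vs Bracho_elegans: 6
  Eremo_nigra vs Calli_alba: 3
  Eremo_nigra vs Ficto_gracilis: 2
  Junco_borealis vs Bracho_elegans: 10
  Junco_borealis vs Calli_alba: 8
  Junco_borealis vs Ficto_gracilis: 7
  Bracho_elegans vs Calli_alba: 8
  Bracho_elegans vs Ficto_gracilis: 7
  Calli_alba vs Ficto_gracilis: 5
The smallest is 2, between Eremo_nigra and Ficto_gracilis.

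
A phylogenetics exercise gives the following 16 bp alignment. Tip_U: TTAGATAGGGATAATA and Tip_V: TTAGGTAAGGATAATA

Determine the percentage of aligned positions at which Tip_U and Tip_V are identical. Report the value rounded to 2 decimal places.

87.50%

The sequences differ at positions 5 (A/G), 8 (G/A).
14 of the 16 sites match, so the percent identity is 14/16 × 100 = 87.50%.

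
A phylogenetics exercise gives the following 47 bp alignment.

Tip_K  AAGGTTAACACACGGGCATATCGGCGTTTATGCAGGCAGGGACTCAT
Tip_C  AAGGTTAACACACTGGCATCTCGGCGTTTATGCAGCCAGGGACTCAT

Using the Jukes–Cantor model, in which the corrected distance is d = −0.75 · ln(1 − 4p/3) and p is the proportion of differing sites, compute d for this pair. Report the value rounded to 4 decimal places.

0.0667

The sequences differ at positions 14 (G/T), 20 (A/C), 36 (G/C).
p = 3/47 = 0.063830.
d = −0.75 · ln(1 − (4/3)·0.063830) = −0.75 · ln(0.914893) = −0.75 · (-0.088948) = 0.0667.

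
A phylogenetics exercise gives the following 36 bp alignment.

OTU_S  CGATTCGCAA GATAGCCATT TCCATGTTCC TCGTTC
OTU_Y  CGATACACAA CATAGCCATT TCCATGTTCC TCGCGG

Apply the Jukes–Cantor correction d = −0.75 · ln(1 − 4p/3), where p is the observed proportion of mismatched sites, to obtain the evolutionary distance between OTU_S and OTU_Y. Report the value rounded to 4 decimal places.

0.1885

The sequences differ at positions 5 (T/A), 7 (G/A), 11 (G/C), 34 (T/C), 35 (T/G), 36 (C/G).
p = 6/36 = 0.166667.
d = −0.75 · ln(1 − (4/3)·0.166667) = −0.75 · ln(0.777777) = −0.75 · (-0.251315) = 0.1885.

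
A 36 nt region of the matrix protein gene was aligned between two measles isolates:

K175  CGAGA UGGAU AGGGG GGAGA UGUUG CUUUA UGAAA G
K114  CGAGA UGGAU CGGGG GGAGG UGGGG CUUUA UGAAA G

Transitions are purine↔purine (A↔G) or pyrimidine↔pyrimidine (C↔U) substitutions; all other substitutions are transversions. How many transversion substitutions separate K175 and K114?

3

Mismatches occur at site 11 (A/C, transversion), site 20 (A/G, transition), site 23 (U/G, transversion), site 24 (U/G, transversion).
Of the 4 differences, 1 transition and 3 transversions, so the answer is 3.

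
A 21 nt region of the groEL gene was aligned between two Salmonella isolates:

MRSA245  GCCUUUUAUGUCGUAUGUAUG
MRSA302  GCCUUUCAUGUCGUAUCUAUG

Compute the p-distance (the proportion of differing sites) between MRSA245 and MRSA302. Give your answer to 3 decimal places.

0.095

The sequences differ at positions 7 (U/C), 17 (G/C).
There are 2 differences over 21 sites, so p = 2/21 = 0.095.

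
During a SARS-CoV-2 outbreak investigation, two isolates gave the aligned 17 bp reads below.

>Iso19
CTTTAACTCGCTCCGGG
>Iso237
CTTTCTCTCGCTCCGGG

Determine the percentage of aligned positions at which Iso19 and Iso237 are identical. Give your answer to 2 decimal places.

Differing sites — 5:A/C; 6:A/T.
15 of the 17 sites match, so the percent identity is 15/17 × 100 = 88.24%.

88.24%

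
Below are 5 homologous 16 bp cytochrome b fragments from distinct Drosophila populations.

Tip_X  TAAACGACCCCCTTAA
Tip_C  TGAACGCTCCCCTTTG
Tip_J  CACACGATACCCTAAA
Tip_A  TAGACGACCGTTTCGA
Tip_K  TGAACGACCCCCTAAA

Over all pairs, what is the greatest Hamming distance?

Pairwise Hamming distances:
  Tip_X vs Tip_C: 5
  Tip_X vs Tip_J: 5
  Tip_X vs Tip_A: 6
  Tip_X vs Tip_K: 2
  Tip_C vs Tip_J: 8
  Tip_C vs Tip_A: 10
  Tip_C vs Tip_K: 5
  Tip_J vs Tip_A: 9
  Tip_J vs Tip_K: 5
  Tip_A vs Tip_K: 7
The largest is 10, between Tip_C and Tip_A.

10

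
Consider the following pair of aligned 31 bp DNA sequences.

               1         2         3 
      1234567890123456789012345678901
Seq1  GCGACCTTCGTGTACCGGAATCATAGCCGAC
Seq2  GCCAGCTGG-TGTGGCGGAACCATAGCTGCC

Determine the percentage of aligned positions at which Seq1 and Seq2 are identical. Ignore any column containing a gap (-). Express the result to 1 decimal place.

Excluding the 1 gap column leaves 30 comparable sites.
The sequences differ at positions 3 (G/C), 5 (C/G), 8 (T/G), 9 (C/G), 14 (A/G), 15 (C/G), 21 (T/C), 28 (C/T), 30 (A/C).
21 of the 30 comparable sites match, so the percent identity is 21/30 × 100 = 70.0%.

70.0%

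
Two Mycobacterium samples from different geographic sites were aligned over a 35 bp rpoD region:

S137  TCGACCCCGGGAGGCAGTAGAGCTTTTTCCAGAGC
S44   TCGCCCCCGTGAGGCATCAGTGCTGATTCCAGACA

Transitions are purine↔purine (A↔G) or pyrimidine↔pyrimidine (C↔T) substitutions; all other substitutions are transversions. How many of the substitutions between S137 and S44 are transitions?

Differing sites — 4:A/C (Tv); 10:G/T (Tv); 17:G/T (Tv); 18:T/C (Ti); 21:A/T (Tv); 25:T/G (Tv); 26:T/A (Tv); 34:G/C (Tv); 35:C/A (Tv).
Of the 9 differences, 1 transition and 8 transversions, so the answer is 1.

1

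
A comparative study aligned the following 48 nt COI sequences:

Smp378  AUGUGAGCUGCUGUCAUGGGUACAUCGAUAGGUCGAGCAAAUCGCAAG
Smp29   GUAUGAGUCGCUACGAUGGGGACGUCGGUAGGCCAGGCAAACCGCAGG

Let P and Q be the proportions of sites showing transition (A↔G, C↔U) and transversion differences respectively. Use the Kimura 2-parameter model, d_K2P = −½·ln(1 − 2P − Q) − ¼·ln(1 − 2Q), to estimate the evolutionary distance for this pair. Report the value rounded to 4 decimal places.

0.4595

Differing sites — 1:A/G (Ti); 3:G/A (Ti); 8:C/U (Ti); 9:U/C (Ti); 13:G/A (Ti); 14:U/C (Ti); 15:C/G (Tv); 21:U/G (Tv); 24:A/G (Ti); 28:A/G (Ti); 33:U/C (Ti); 35:G/A (Ti); 36:A/G (Ti); 42:U/C (Ti); 47:A/G (Ti).
Of the 15 differences, 13 transitions and 2 transversions over 48 sites: P = 13/48 = 0.270833, Q = 2/48 = 0.041667.
d = −0.5·ln(0.416667) − 0.25·ln(0.916666) = −0.5·(-0.875468) − 0.25·(-0.087012) = 0.4595.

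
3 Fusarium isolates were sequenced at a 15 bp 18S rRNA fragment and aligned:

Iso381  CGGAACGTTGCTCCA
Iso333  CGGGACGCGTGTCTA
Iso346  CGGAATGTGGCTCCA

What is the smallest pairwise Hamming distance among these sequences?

2

Pairwise Hamming distances:
  Iso381 vs Iso333: 6
  Iso381 vs Iso346: 2
  Iso333 vs Iso346: 6
The smallest is 2, between Iso381 and Iso346.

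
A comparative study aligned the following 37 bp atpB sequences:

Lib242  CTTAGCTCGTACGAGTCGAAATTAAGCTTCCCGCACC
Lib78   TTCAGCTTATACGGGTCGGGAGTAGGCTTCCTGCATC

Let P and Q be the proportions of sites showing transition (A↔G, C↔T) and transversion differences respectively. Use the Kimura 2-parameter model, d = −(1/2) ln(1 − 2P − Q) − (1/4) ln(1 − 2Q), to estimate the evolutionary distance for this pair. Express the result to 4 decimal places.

0.4331

Mismatches occur at site 1 (C↔T, transition), site 3 (T↔C, transition), site 8 (C↔T, transition), site 9 (G↔A, transition), site 14 (A↔G, transition), site 19 (A↔G, transition), site 20 (A↔G, transition), site 22 (T↔G, transversion), site 25 (A↔G, transition), site 32 (C↔T, transition), site 36 (C↔T, transition).
Of the 11 differences, 10 transitions and 1 transversion over 37 sites: P = 10/37 = 0.270270, Q = 1/37 = 0.027027.
d = −0.5·ln(0.432433) − 0.25·ln(0.945946) = −0.5·(-0.838328) − 0.25·(-0.055570) = 0.4331.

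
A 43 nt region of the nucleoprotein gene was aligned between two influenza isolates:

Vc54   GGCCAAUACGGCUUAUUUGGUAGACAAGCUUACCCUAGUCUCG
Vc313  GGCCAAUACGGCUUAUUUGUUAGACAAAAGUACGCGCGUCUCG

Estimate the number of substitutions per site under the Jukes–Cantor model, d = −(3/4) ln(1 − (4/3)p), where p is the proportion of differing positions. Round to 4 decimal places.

The sequences differ at positions 20 (G/U), 28 (G/A), 29 (C/A), 30 (U/G), 34 (C/G), 36 (U/G), 37 (A/C).
p = 7/43 = 0.162791.
d = −0.75 · ln(1 − (4/3)·0.162791) = −0.75 · ln(0.782945) = −0.75 · (-0.244693) = 0.1835.

0.1835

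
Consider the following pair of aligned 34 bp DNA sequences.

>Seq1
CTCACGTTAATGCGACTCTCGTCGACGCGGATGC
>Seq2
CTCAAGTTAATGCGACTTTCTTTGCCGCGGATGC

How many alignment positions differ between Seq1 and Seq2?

5

Differing sites — 5:C/A; 18:C/T; 21:G/T; 23:C/T; 25:A/C.
That gives 5 mismatches out of 34 aligned sites, so the Hamming distance is 5.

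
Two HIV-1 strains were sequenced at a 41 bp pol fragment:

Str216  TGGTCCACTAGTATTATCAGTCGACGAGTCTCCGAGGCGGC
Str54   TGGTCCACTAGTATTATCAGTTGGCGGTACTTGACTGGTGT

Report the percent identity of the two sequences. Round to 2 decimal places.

Mismatches occur at site 22 (C/T), site 24 (A/G), site 27 (A/G), site 28 (G/T), site 29 (T/A), site 32 (C/T), site 33 (C/G), site 34 (G/A), site 35 (A/C), site 36 (G/T), site 38 (C/G), site 39 (G/T), site 41 (C/T).
28 of the 41 sites match, so the percent identity is 28/41 × 100 = 68.29%.

68.29%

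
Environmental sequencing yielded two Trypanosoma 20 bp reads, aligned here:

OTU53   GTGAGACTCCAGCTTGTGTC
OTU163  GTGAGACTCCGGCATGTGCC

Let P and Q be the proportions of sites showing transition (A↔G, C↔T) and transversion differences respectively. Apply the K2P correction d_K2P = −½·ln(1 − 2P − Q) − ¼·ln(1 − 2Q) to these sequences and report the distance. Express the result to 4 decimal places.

Differing sites — 11:A/G (Ti); 14:T/A (Tv); 19:T/C (Ti).
Of the 3 differences, 2 transitions and 1 transversion over 20 sites: P = 2/20 = 0.100000, Q = 1/20 = 0.050000.
d = −0.5·ln(0.750000) − 0.25·ln(0.900000) = −0.5·(-0.287682) − 0.25·(-0.105361) = 0.1702.

0.1702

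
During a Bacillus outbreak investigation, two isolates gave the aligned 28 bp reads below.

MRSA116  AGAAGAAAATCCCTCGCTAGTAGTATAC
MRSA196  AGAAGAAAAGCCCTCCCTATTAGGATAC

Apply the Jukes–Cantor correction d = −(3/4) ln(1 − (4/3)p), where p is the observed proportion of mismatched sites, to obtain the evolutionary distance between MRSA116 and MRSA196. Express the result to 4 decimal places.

Differing sites — 10:T/G; 16:G/C; 20:G/T; 24:T/G.
p = 4/28 = 0.142857.
d = −0.75 · ln(1 − (4/3)·0.142857) = −0.75 · ln(0.809524) = −0.75 · (-0.211309) = 0.1585.

0.1585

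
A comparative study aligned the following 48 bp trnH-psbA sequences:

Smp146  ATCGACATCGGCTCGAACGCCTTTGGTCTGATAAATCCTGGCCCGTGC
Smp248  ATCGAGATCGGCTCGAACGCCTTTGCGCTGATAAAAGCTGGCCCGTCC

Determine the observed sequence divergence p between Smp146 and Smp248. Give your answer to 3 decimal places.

0.125

The sequences differ at positions 6 (C/G), 26 (G/C), 27 (T/G), 36 (T/A), 37 (C/G), 47 (G/C).
There are 6 differences over 48 sites, so p = 6/48 = 0.125.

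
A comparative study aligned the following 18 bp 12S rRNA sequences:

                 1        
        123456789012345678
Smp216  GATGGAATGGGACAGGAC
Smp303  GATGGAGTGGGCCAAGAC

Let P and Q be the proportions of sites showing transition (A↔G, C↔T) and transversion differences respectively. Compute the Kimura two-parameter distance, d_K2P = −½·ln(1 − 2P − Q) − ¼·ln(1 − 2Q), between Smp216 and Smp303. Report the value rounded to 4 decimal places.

The sequences differ at positions 7 (A/G, transition), 12 (A/C, transversion), 15 (G/A, transition).
Of the 3 differences, 2 transitions and 1 transversion over 18 sites: P = 2/18 = 0.111111, Q = 1/18 = 0.055556.
d = −0.5·ln(0.722222) − 0.25·ln(0.888888) = −0.5·(-0.325423) − 0.25·(-0.117784) = 0.1922.

0.1922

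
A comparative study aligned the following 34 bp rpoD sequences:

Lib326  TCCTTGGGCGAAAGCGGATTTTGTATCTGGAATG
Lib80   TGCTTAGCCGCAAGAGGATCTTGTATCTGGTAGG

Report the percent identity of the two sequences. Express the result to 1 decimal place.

76.5%

Differing sites — 2:C/G; 6:G/A; 8:G/C; 11:A/C; 15:C/A; 20:T/C; 31:A/T; 33:T/G.
26 of the 34 sites match, so the percent identity is 26/34 × 100 = 76.5%.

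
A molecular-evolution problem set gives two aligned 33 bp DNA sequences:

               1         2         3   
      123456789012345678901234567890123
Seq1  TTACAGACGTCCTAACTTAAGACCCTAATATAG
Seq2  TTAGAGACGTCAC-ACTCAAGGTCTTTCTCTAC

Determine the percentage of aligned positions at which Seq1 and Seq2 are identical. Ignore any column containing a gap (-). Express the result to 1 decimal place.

65.6%

Excluding the 1 gap column leaves 32 comparable sites.
Mismatches occur at site 4 (C→G), site 12 (C→A), site 13 (T→C), site 18 (T→C), site 22 (A→G), site 23 (C→T), site 25 (C→T), site 27 (A→T), site 28 (A→C), site 30 (A→C), site 33 (G→C).
21 of the 32 comparable sites match, so the percent identity is 21/32 × 100 = 65.6%.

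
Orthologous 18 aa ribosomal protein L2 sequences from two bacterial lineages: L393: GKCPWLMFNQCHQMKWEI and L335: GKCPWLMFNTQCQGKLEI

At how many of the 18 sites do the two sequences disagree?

5

Mismatches occur at site 10 (Q/T), site 11 (C/Q), site 12 (H/C), site 14 (M/G), site 16 (W/L).
That gives 5 mismatches out of 18 aligned sites, so the Hamming distance is 5.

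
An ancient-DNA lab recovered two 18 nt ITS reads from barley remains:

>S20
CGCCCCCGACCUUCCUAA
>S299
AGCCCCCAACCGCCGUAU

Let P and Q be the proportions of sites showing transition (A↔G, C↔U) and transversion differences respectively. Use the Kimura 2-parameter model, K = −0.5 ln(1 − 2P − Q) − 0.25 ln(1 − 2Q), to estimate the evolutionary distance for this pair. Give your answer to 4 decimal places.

Differing sites — 1:C/A (Tv); 8:G/A (Ti); 12:U/G (Tv); 13:U/C (Ti); 15:C/G (Tv); 18:A/U (Tv).
Of the 6 differences, 2 transitions and 4 transversions over 18 sites: P = 2/18 = 0.111111, Q = 4/18 = 0.222222.
d = −0.5·ln(0.555556) − 0.25·ln(0.555556) = −0.5·(-0.587786) − 0.25·(-0.587786) = 0.4408.

0.4408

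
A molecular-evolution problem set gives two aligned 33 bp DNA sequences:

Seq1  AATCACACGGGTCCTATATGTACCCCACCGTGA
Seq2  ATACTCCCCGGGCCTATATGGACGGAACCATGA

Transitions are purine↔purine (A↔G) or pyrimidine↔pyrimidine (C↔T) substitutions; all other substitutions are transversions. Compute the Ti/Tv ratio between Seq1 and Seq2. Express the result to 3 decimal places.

The sequences differ at positions 2 (A/T, transversion), 3 (T/A, transversion), 5 (A/T, transversion), 7 (A/C, transversion), 9 (G/C, transversion), 12 (T/G, transversion), 21 (T/G, transversion), 24 (C/G, transversion), 25 (C/G, transversion), 26 (C/A, transversion), 30 (G/A, transition).
Of the 11 differences, 1 transition and 10 transversions, so Ti/Tv = 1/10 = 0.100.

0.100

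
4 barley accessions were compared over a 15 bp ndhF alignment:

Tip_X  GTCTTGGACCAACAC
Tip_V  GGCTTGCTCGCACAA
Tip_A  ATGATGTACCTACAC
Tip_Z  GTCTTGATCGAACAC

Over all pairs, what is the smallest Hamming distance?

Pairwise Hamming distances:
  Tip_X vs Tip_V: 6
  Tip_X vs Tip_A: 5
  Tip_X vs Tip_Z: 3
  Tip_V vs Tip_A: 9
  Tip_V vs Tip_Z: 4
  Tip_A vs Tip_Z: 7
The smallest is 3, between Tip_X and Tip_Z.

3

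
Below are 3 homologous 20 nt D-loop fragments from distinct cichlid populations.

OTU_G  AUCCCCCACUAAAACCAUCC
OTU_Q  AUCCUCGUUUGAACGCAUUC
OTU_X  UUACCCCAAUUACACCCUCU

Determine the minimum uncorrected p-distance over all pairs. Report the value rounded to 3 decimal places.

0.350

Pairwise Hamming distances:
  OTU_G vs OTU_Q: 8
  OTU_G vs OTU_X: 7
  OTU_Q vs OTU_X: 13
The smallest is 7 mismatches, between OTU_G and OTU_X; p = 7/20 = 0.350.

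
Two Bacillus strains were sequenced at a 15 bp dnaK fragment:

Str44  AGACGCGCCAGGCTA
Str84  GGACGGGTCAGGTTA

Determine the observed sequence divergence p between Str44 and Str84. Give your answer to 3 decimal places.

Differing sites — 1:A/G; 6:C/G; 8:C/T; 13:C/T.
There are 4 differences over 15 sites, so p = 4/15 = 0.267.

0.267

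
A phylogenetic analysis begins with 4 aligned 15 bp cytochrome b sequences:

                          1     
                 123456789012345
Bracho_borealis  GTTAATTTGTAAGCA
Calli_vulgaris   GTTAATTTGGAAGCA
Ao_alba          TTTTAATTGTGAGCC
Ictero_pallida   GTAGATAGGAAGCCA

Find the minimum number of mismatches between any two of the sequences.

Pairwise Hamming distances:
  Bracho_borealis vs Calli_vulgaris: 1
  Bracho_borealis vs Ao_alba: 5
  Bracho_borealis vs Ictero_pallida: 7
  Calli_vulgaris vs Ao_alba: 6
  Calli_vulgaris vs Ictero_pallida: 7
  Ao_alba vs Ictero_pallida: 11
The smallest is 1, between Bracho_borealis and Calli_vulgaris.

1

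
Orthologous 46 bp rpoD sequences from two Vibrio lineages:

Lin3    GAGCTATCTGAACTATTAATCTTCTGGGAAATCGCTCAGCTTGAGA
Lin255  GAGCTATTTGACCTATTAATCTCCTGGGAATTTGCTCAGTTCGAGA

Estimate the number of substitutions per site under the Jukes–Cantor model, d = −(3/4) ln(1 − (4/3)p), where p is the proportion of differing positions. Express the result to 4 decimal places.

The sequences differ at positions 8 (C/T), 12 (A/C), 23 (T/C), 31 (A/T), 33 (C/T), 40 (C/T), 42 (T/C).
p = 7/46 = 0.152174.
d = −0.75 · ln(1 − (4/3)·0.152174) = −0.75 · ln(0.797101) = −0.75 · (-0.226774) = 0.1701.

0.1701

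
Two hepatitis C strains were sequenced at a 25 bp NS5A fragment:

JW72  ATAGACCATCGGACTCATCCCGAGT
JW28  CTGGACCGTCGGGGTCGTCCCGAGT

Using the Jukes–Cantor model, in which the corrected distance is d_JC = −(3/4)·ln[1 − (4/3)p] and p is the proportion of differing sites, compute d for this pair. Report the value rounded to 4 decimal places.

Mismatches occur at site 1 (A→C), site 3 (A→G), site 8 (A→G), site 13 (A→G), site 14 (C→G), site 17 (A→G).
p = 6/25 = 0.240000.
d = −0.75 · ln(1 − (4/3)·0.240000) = −0.75 · ln(0.680000) = −0.75 · (-0.385662) = 0.2892.

0.2892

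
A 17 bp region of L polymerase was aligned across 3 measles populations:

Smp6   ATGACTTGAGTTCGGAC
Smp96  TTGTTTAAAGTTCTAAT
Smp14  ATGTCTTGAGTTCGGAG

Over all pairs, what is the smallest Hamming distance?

2

Pairwise Hamming distances:
  Smp6 vs Smp96: 8
  Smp6 vs Smp14: 2
  Smp96 vs Smp14: 7
The smallest is 2, between Smp6 and Smp14.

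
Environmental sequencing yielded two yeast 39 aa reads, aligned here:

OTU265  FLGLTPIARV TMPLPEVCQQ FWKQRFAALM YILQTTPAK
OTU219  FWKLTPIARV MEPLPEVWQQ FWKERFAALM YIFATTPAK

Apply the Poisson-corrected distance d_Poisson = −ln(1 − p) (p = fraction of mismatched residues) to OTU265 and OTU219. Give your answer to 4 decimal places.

Differing sites — 2:L/W; 3:G/K; 11:T/M; 12:M/E; 18:C/W; 24:Q/E; 33:L/F; 34:Q/A.
p = 8/39 = 0.205128.
d = −ln(1 − 0.205128) = −ln(0.794872) = 0.2296.

0.2296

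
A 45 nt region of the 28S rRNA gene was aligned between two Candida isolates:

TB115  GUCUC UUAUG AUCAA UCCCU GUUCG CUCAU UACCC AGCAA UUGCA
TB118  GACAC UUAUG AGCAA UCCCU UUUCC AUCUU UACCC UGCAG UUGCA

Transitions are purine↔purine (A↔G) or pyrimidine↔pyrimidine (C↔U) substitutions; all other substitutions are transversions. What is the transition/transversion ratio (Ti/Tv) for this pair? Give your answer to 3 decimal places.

0.125

Mismatches occur at site 2 (U/A, transversion), site 4 (U/A, transversion), site 12 (U/G, transversion), site 21 (G/U, transversion), site 25 (G/C, transversion), site 26 (C/A, transversion), site 29 (A/U, transversion), site 36 (A/U, transversion), site 40 (A/G, transition).
Of the 9 differences, 1 transition and 8 transversions, so Ti/Tv = 1/8 = 0.125.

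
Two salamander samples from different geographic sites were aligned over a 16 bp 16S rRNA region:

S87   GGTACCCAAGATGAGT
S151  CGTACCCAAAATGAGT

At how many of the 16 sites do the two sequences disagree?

2

Differing sites — 1:G/C; 10:G/A.
That gives 2 mismatches out of 16 aligned sites, so the Hamming distance is 2.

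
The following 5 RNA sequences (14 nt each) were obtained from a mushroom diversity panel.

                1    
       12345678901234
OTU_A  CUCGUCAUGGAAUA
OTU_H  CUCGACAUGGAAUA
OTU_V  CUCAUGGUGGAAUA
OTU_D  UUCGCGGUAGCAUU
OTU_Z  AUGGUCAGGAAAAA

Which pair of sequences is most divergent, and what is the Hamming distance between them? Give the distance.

Pairwise Hamming distances:
  OTU_A vs OTU_H: 1
  OTU_A vs OTU_V: 3
  OTU_A vs OTU_D: 7
  OTU_A vs OTU_Z: 5
  OTU_H vs OTU_V: 4
  OTU_H vs OTU_D: 7
  OTU_H vs OTU_Z: 6
  OTU_V vs OTU_D: 6
  OTU_V vs OTU_Z: 8
  OTU_D vs OTU_Z: 11
The largest is 11, between OTU_D and OTU_Z.

11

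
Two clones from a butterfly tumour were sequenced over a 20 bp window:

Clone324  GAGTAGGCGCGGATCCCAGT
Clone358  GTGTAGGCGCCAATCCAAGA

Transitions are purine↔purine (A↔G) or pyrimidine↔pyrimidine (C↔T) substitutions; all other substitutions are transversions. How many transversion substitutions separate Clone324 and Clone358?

The sequences differ at positions 2 (A/T, transversion), 11 (G/C, transversion), 12 (G/A, transition), 17 (C/A, transversion), 20 (T/A, transversion).
Of the 5 differences, 1 transition and 4 transversions, so the answer is 4.

4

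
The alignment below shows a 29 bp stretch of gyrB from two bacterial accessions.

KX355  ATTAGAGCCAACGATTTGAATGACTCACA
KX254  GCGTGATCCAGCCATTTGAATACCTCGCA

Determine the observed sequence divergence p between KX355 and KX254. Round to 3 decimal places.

0.345

Mismatches occur at site 1 (A↔G), site 2 (T↔C), site 3 (T↔G), site 4 (A↔T), site 7 (G↔T), site 11 (A↔G), site 13 (G↔C), site 22 (G↔A), site 23 (A↔C), site 27 (A↔G).
There are 10 differences over 29 sites, so p = 10/29 = 0.345.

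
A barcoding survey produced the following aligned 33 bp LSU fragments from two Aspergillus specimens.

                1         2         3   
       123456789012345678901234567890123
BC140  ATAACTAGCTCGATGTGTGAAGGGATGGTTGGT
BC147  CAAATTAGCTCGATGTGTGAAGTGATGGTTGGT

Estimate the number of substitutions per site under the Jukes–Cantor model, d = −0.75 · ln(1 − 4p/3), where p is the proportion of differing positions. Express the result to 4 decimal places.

0.1322

The sequences differ at positions 1 (A/C), 2 (T/A), 5 (C/T), 23 (G/T).
p = 4/33 = 0.121212.
d = −0.75 · ln(1 − (4/3)·0.121212) = −0.75 · ln(0.838384) = −0.75 · (-0.176279) = 0.1322.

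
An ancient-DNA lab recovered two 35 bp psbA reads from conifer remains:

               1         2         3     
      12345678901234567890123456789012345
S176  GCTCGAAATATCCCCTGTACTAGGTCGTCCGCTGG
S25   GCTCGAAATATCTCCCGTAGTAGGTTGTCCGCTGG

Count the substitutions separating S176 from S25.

Differing sites — 13:C/T; 16:T/C; 20:C/G; 26:C/T.
That gives 4 mismatches out of 35 aligned sites, so the Hamming distance is 4.

4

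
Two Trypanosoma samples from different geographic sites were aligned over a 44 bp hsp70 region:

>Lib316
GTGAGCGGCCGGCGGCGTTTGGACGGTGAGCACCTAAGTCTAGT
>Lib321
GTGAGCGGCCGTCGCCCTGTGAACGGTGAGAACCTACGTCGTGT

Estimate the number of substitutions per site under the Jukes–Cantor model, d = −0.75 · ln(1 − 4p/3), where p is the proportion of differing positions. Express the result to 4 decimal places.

Differing sites — 12:G/T; 15:G/C; 17:G/C; 19:T/G; 22:G/A; 31:C/A; 37:A/C; 41:T/G; 42:A/T.
p = 9/44 = 0.204545.
d = −0.75 · ln(1 − (4/3)·0.204545) = −0.75 · ln(0.727273) = −0.75 · (-0.318453) = 0.2388.

0.2388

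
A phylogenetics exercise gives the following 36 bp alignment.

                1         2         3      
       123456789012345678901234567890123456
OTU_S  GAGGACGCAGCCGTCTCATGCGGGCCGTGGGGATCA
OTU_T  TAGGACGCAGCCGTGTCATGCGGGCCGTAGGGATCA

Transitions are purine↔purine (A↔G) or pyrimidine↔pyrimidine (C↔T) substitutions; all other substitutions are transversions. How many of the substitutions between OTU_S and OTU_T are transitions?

Mismatches occur at site 1 (G/T, transversion), site 15 (C/G, transversion), site 29 (G/A, transition).
Of the 3 differences, 1 transition and 2 transversions, so the answer is 1.

1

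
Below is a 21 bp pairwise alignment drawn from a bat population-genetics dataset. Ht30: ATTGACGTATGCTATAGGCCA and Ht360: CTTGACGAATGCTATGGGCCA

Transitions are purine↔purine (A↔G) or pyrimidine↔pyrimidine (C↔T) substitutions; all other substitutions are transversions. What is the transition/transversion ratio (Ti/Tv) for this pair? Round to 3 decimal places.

Differing sites — 1:A/C (Tv); 8:T/A (Tv); 16:A/G (Ti).
Of the 3 differences, 1 transition and 2 transversions, so Ti/Tv = 1/2 = 0.500.

0.500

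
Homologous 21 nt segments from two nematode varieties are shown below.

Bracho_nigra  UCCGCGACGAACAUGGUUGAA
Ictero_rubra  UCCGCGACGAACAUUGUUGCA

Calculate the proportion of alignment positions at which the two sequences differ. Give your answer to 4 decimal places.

0.0952

Mismatches occur at site 15 (G↔U), site 20 (A↔C).
There are 2 differences over 21 sites, so p = 2/21 = 0.0952.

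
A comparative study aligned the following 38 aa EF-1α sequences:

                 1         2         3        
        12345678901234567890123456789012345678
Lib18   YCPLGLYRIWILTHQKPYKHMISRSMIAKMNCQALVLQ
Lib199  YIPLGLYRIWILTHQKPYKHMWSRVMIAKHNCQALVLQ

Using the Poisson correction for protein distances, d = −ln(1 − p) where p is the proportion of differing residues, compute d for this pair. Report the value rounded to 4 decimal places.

Differing sites — 2:C/I; 22:I/W; 25:S/V; 30:M/H.
p = 4/38 = 0.105263.
d = −ln(1 − 0.105263) = −ln(0.894737) = 0.1112.

0.1112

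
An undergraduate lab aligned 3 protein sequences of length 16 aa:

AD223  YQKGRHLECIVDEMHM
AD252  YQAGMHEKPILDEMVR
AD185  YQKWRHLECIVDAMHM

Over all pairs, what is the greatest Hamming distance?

10

Pairwise Hamming distances:
  AD223 vs AD252: 8
  AD223 vs AD185: 2
  AD252 vs AD185: 10
The largest is 10, between AD252 and AD185.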